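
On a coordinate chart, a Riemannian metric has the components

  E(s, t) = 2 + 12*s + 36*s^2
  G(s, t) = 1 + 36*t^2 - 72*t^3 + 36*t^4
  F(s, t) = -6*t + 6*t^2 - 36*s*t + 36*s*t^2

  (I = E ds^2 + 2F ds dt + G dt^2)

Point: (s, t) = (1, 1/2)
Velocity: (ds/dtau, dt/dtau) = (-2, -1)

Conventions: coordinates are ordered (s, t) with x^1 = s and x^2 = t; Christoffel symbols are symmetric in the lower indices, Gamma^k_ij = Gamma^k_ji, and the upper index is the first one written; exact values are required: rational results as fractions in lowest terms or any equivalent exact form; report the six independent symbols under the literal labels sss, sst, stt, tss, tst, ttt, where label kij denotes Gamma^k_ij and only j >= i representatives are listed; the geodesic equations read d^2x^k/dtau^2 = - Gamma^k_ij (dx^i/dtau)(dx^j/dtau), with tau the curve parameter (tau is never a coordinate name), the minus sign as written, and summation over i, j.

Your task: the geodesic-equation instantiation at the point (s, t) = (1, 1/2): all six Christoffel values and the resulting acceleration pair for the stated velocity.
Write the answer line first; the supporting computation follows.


Answer: Gamma_sss = 168/209, Gamma_sst = 0, Gamma_stt = 0, Gamma_tss = -36/209, Gamma_tst = 0, Gamma_ttt = 0; accelerations (d^2s/dtau^2, d^2t/dtau^2) = (-672/209, 144/209)

E = 50, F = -21/2, G = 13/4 at the point
E_s = 84, E_t = 0, F_s = -9, F_t = 0, G_s = 0, G_t = 0
EG - F^2 = 209/4;  g^inv = (4/209) * [[13/4, 21/2], [21/2, 50]]
first-kind symbols [ij,l] = (1/2)(d_i g_jl + d_j g_il - d_l g_ij): [ss,s] = E_s/2 = 42, [ss,t] = F_s - E_t/2 = -9, [st,s] = E_t/2 = 0, [st,t] = G_s/2 = 0, [tt,s] = F_t - G_s/2 = 0, [tt,t] = G_t/2 = 0
Gamma^s_ij = (G*[ij,s] - F*[ij,t])/(EG - F^2), Gamma^t_ij = (E*[ij,t] - F*[ij,s])/(EG - F^2)
Gamma_sss = 168/209, Gamma_sst = 0, Gamma_stt = 0, Gamma_tss = -36/209, Gamma_tst = 0, Gamma_ttt = 0
d^2s/dtau^2 = -(Gamma_sss*(-2)^2 + 2*Gamma_sst*(-2)*(-1) + Gamma_stt*(-1)^2) = -672/209
d^2t/dtau^2 = -(Gamma_tss*(-2)^2 + 2*Gamma_tst*(-2)*(-1) + Gamma_ttt*(-1)^2) = 144/209


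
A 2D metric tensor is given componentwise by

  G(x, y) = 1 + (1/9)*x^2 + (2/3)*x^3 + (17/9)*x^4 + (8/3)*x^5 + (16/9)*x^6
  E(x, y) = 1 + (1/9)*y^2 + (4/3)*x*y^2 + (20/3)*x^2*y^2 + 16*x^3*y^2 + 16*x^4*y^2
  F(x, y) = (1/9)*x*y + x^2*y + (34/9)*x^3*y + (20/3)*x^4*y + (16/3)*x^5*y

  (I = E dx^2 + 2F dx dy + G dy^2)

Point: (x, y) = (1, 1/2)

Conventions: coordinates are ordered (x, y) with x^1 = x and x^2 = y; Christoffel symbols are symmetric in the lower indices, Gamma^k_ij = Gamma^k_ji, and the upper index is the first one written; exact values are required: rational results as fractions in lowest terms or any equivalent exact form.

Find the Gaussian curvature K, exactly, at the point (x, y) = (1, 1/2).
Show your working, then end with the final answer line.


E = 397/36, F = 76/9, G = 73/9, EG - F^2 = 653/36 at the point
E_x = 95/3, E_y = 361/9, F_x = 601/18, F_y = 152/9, G_x = 304/9, G_y = 0
E_yy = 722/9, F_xy = 601/9, G_xx = 1202/9
The intrinsic route: Brioschi's K = (det M1 - det M2)/(EG - F^2)^2.
M1 = [[-E_yy/2 + F_xy - G_xx/2, E_x/2, F_x - E_y/2], [F_y - G_x/2, E, F], [G_y/2, F, G]] = [[-361/9, 95/6, 40/3], [0, 397/36, 76/9], [0, 76/9, 73/9]]; det M1 = -235733/324
M2 = [[0, E_y/2, G_x/2], [E_y/2, E, F], [G_x/2, F, G]] = [[0, 361/18, 152/9], [361/18, 397/36, 76/9], [152/9, 76/9, 73/9]]; det M2 = -222737/324
det M1 - det M2 = -361/9; K = -361/9 / (653/36)^2 = -51984/426409

Answer: K = -51984/426409


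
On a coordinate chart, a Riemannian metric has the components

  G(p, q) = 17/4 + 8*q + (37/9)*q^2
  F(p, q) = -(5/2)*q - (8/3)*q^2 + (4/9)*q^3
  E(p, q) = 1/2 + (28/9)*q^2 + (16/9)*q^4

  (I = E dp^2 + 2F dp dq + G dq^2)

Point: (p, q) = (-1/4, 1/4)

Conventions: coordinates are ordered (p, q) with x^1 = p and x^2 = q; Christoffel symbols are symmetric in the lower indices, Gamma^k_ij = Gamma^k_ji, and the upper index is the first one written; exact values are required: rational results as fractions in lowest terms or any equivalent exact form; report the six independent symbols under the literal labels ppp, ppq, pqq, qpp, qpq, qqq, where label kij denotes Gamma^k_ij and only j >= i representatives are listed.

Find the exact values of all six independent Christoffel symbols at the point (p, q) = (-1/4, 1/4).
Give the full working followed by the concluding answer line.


E = 101/144, F = -113/144, G = 937/144 at the point
E_p = 0, E_q = 5/3, F_p = 0, F_q = -15/4, G_p = 0, G_q = 181/18
EG - F^2 = 20467/5184;  g^inv = (5184/20467) * [[937/144, 113/144], [113/144, 101/144]]
first-kind symbols [ij,l] = (1/2)(d_i g_jl + d_j g_il - d_l g_ij): [pp,p] = E_p/2 = 0, [pp,q] = F_p - E_q/2 = -5/6, [pq,p] = E_q/2 = 5/6, [pq,q] = G_p/2 = 0, [qq,p] = F_q - G_p/2 = -15/4, [qq,q] = G_q/2 = 181/36
Gamma^p_ij = (G*[ij,p] - F*[ij,q])/(EG - F^2), Gamma^q_ij = (E*[ij,q] - F*[ij,p])/(EG - F^2)

Answer: Gamma_ppp = -3390/20467, Gamma_ppq = 28110/20467, Gamma_pqq = -106042/20467, Gamma_qpp = -3030/20467, Gamma_qpq = 3390/20467, Gamma_qqq = 3026/20467


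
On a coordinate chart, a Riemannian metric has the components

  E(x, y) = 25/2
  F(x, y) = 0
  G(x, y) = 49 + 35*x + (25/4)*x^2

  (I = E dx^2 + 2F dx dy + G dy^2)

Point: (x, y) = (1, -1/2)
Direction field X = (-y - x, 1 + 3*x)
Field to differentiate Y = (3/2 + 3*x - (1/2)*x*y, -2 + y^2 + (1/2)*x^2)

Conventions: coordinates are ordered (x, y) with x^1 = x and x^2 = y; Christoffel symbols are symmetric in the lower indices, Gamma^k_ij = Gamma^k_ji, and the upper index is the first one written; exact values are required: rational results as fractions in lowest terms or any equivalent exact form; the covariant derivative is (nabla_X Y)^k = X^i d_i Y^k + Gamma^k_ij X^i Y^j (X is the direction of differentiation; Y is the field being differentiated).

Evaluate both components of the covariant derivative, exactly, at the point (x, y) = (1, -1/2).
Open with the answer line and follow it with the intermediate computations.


Answer: (nabla_X Y)^x = 47/8, (nabla_X Y)^y = 101/152

E = 25/2, F = 0, G = 361/4 at the point
E_x = 0, E_y = 0, F_x = 0, F_y = 0, G_x = 95/2, G_y = 0
EG - F^2 = 9025/8;  g^inv = (8/9025) * [[361/4, 0], [0, 25/2]]
first-kind symbols [ij,l] = (1/2)(d_i g_jl + d_j g_il - d_l g_ij): [xx,x] = E_x/2 = 0, [xx,y] = F_x - E_y/2 = 0, [xy,x] = E_y/2 = 0, [xy,y] = G_x/2 = 95/4, [yy,x] = F_y - G_x/2 = -95/4, [yy,y] = G_y/2 = 0
Gamma^x_ij = (G*[ij,x] - F*[ij,y])/(EG - F^2), Gamma^y_ij = (E*[ij,y] - F*[ij,x])/(EG - F^2)
Gamma_xxx = 0, Gamma_xxy = 0, Gamma_xyy = -19/10, Gamma_yxx = 0, Gamma_yxy = 5/19, Gamma_yyy = 0
X = (-1/2, 4), Y = (19/4, -5/4) at the point


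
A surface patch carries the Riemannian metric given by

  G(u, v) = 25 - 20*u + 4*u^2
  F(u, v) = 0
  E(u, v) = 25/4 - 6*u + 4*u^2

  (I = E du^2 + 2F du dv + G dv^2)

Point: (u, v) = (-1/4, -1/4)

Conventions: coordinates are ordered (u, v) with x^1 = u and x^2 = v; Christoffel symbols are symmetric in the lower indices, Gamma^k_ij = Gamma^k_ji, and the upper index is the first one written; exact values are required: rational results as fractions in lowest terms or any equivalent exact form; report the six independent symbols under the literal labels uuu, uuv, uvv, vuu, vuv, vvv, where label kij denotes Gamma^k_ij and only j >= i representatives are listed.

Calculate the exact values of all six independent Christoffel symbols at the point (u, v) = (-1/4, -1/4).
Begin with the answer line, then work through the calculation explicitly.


Answer: Gamma_uuu = -1/2, Gamma_uuv = 0, Gamma_uvv = 11/8, Gamma_vuu = 0, Gamma_vuv = -4/11, Gamma_vvv = 0

E = 8, F = 0, G = 121/4 at the point
E_u = -8, E_v = 0, F_u = 0, F_v = 0, G_u = -22, G_v = 0
EG - F^2 = 242;  g^inv = (1/242) * [[121/4, 0], [0, 8]]
first-kind symbols [ij,l] = (1/2)(d_i g_jl + d_j g_il - d_l g_ij): [uu,u] = E_u/2 = -4, [uu,v] = F_u - E_v/2 = 0, [uv,u] = E_v/2 = 0, [uv,v] = G_u/2 = -11, [vv,u] = F_v - G_u/2 = 11, [vv,v] = G_v/2 = 0
Gamma^u_ij = (G*[ij,u] - F*[ij,v])/(EG - F^2), Gamma^v_ij = (E*[ij,v] - F*[ij,u])/(EG - F^2)


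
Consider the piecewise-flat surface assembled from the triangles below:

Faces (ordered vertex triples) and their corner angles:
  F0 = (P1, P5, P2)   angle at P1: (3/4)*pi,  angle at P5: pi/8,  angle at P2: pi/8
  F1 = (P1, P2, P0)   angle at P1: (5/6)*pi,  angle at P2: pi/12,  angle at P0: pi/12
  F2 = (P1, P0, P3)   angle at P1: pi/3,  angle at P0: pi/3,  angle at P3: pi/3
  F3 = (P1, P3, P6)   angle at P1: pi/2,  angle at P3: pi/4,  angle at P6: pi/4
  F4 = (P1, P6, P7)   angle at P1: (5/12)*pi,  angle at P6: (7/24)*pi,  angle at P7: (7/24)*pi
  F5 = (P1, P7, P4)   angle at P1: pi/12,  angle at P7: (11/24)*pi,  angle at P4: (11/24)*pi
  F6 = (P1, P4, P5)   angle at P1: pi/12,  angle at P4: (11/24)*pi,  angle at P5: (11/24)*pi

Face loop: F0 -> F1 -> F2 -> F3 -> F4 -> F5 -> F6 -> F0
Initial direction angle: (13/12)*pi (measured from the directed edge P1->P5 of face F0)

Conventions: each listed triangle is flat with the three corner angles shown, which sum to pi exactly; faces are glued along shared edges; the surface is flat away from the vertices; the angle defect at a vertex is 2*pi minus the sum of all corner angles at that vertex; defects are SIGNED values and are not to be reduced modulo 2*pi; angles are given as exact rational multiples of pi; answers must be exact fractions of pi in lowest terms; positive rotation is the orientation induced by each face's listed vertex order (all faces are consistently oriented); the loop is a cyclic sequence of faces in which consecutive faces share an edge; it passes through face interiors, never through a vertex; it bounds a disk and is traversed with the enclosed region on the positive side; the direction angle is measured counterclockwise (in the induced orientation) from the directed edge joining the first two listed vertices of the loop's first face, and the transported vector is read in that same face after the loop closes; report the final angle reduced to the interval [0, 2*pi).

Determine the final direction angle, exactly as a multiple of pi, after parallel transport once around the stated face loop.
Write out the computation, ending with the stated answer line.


enclosed vertex P1: corner angles sum to 3*pi, defect = 2*pi - 3*pi = -pi
final direction = starting direction + enclosed defect total, reduced mod 2*pi (induced orientation)
final angle = (13/12)*pi - pi = pi/12 (mod 2*pi)

Answer: final direction angle = pi/12


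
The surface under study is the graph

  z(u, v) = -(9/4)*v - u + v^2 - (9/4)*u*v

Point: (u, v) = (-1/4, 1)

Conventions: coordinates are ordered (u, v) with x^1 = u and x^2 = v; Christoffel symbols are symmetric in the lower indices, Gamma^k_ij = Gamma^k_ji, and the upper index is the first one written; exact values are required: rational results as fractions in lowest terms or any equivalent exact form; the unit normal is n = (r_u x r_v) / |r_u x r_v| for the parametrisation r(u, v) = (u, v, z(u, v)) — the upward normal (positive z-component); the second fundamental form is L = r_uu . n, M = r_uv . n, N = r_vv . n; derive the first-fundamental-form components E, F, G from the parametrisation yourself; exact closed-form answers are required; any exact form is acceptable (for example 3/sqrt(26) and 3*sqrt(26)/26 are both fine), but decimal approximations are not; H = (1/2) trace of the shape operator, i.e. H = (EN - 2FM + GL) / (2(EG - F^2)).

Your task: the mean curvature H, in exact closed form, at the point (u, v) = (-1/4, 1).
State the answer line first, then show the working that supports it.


Answer: H = 1520*sqrt(2985)/356409

z_u = -13/4, z_v = 5/16, z_uu = 0, z_uv = -9/4, z_vv = 2
E = 185/16, F = -65/64, G = 281/256; answer radicand W^2 = 2985/256
unnormalised second-form numerators: l = 0, m = -9/4, n = 2; L = l/sqrt(2985/256), and similarly M = m/sqrt(W^2), N = n/sqrt(W^2)
H = (E*n - 2*F*m + G*l) / (2*(EG - F^2)*sqrt(W^2)); E*n - 2*F*m + G*l = 2375/128, EG - F^2 = 2985/256, so H = (475/597)/sqrt(2985/256)


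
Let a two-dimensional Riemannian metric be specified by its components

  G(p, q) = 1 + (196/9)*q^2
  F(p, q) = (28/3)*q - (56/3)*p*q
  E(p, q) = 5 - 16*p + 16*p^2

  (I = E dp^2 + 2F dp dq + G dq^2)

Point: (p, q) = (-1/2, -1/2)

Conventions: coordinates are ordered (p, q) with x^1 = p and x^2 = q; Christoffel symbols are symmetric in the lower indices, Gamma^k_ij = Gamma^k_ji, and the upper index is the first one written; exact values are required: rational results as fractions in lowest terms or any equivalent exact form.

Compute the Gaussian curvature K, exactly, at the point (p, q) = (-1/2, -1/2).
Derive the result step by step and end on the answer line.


E = 17, F = -28/3, G = 58/9, EG - F^2 = 202/9 at the point
E_p = -32, E_q = 0, F_p = 28/3, F_q = 56/3, G_p = 0, G_q = -196/9
E_qq = 0, F_pq = -56/3, G_pp = 0
K follows from Brioschi's formula, (det M1 - det M2)/(EG - F^2)^2.
M1 = [[-E_qq/2 + F_pq - G_pp/2, E_p/2, F_p - E_q/2], [F_q - G_p/2, E, F], [G_q/2, F, G]] = [[-56/3, -16, 28/3], [56/3, 17, -28/3], [-98/9, -28/3, 58/9]]; det M1 = -56/3
M2 = [[0, E_q/2, G_p/2], [E_q/2, E, F], [G_p/2, F, G]] = [[0, 0, 0], [0, 17, -28/3], [0, -28/3, 58/9]]; det M2 = 0
det M1 - det M2 = -56/3; K = -56/3 / (202/9)^2 = -378/10201

Answer: K = -378/10201


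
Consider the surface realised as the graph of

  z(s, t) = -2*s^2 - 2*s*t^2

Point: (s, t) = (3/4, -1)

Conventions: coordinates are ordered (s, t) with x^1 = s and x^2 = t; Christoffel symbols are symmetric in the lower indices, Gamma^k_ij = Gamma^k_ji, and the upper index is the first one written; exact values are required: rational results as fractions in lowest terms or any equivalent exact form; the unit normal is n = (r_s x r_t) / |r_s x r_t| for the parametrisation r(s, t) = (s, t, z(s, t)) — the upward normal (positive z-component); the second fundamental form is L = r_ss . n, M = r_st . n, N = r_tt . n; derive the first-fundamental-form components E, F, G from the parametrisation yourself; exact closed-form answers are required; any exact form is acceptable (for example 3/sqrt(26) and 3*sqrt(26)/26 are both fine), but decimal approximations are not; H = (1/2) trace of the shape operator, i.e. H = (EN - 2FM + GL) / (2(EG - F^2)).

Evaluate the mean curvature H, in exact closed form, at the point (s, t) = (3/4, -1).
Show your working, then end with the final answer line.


z_s = -5, z_t = 3, z_ss = -4, z_st = 4, z_tt = -3
E = 26, F = -15, G = 10; answer radicand W^2 = 35
unnormalised second-form numerators: l = -4, m = 4, n = -3; L = l/sqrt(35), and similarly M = m/sqrt(W^2), N = n/sqrt(W^2)
H = (E*n - 2*F*m + G*l) / (2*(EG - F^2)*sqrt(W^2)); E*n - 2*F*m + G*l = 2, EG - F^2 = 35, so H = (1/35)/sqrt(35)

Answer: H = sqrt(35)/1225


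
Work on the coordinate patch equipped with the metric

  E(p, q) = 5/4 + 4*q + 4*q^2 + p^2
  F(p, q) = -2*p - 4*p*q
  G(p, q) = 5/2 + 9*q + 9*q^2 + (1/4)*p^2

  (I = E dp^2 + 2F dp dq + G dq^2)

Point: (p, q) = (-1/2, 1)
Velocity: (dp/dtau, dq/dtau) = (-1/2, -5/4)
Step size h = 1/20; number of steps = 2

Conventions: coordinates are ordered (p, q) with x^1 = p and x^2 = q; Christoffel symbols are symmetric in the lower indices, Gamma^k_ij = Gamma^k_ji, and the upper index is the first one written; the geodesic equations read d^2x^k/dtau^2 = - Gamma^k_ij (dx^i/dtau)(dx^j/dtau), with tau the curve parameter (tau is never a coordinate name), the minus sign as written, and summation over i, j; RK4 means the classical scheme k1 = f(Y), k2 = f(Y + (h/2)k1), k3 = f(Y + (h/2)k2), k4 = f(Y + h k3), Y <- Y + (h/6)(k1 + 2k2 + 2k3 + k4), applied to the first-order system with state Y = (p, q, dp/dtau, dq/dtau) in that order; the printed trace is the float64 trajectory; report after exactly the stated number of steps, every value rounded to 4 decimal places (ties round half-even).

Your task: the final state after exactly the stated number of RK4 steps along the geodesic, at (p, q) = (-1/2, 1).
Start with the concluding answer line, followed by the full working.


Answer: p = -0.5550, q = 0.8712, dp/dtau = -0.6072, dq/dtau = -1.3269

f(Y) = (dp/dtau, dq/dtau, -Gamma^p_ij Y'^i Y'^j, -Gamma^q_ij Y'^i Y'^j) with the Gammas evaluated at the stage position; h = 0.050000; intermediate values shown to 6 dp
step 0: p = -0.5000, q = 1.0000, dp/dtau = -0.5000, dq/dtau = -1.2500
step 1:
  k1: at (p, q) = (-0.500000, 1.000000), (dp/dtau, dq/dtau) = (-0.500000, -1.250000); Gamma_ppp = 0.138018, Gamma_ppq = 0.664095, Gamma_pqq = 0.017147, Gamma_qpp = -0.603723, Gamma_qpq = -0.102968, Gamma_qqq = 0.654033; k1 = (-0.500000, -1.250000, -0.891416, -0.742286)
  k2: at (p, q) = (-0.512500, 0.968750), (dp/dtau, dq/dtau) = (-0.522285, -1.268557); Gamma_ppp = 0.147496, Gamma_ppq = 0.678933, Gamma_pqq = 0.018535, Gamma_qpp = -0.618027, Gamma_qpq = -0.110100, Gamma_qqq = 0.667130; k2 = (-0.522285, -1.268557, -0.969713, -0.759091)
  k3: at (p, q) = (-0.513057, 0.968286), (dp/dtau, dq/dtau) = (-0.524243, -1.268977); Gamma_ppp = 0.147752, Gamma_ppq = 0.679184, Gamma_pqq = 0.018572, Gamma_qpp = -0.618275, Gamma_qpq = -0.110293, Gamma_qqq = 0.667320; k3 = (-0.524243, -1.268977, -0.974170, -0.757922)
  k4: at (p, q) = (-0.526212, 0.936551), (dp/dtau, dq/dtau) = (-0.548708, -1.287896); Gamma_ppp = 0.158255, Gamma_ppq = 0.695046, Gamma_pqq = 0.020140, Gamma_qpp = -0.633639, Gamma_qpq = -0.118206, Gamma_qqq = 0.681126; k4 = (-0.548708, -1.287896, -1.063403, -0.771924)
  Y <- Y + (h/6)(k1 + 2k2 + 2k3 + k4): p = -0.5262, q = 0.9366, dp/dtau = -0.5487, dq/dtau = -1.2879
step 2:
  k1: at (p, q) = (-0.526181, 0.936559), (dp/dtau, dq/dtau) = (-0.548688, -1.287902); Gamma_ppp = 0.158244, Gamma_ppq = 0.695040, Gamma_pqq = 0.020139, Gamma_qpp = -0.633633, Gamma_qpq = -0.118197, Gamma_qqq = 0.681123; k1 = (-0.548688, -1.287902, -1.063354, -0.771963)
  k2: at (p, q) = (-0.539899, 0.904361), (dp/dtau, dq/dtau) = (-0.575272, -1.307201); Gamma_ppp = 0.169848, Gamma_ppq = 0.712002, Gamma_pqq = 0.021910, Gamma_qpp = -0.650144, Gamma_qpq = -0.126950, Gamma_qqq = 0.695670; k2 = (-0.575272, -1.307201, -1.164493, -0.782653)
  k3: at (p, q) = (-0.540563, 0.903879), (dp/dtau, dq/dtau) = (-0.577801, -1.307468); Gamma_ppp = 0.170180, Gamma_ppq = 0.712300, Gamma_pqq = 0.021959, Gamma_qpp = -0.650444, Gamma_qpq = -0.127200, Gamma_qqq = 0.695881; k3 = (-0.577801, -1.307468, -1.170576, -0.780248)
  k4: at (p, q) = (-0.555071, 0.871185), (dp/dtau, dq/dtau) = (-0.607217, -1.326914); Gamma_ppp = 0.183137, Gamma_ppq = 0.730537, Gamma_pqq = 0.023983, Gamma_qpp = -0.668297, Gamma_qpq = -0.136989, Gamma_qqq = 0.711236; k4 = (-0.607217, -1.326914, -1.286976, -0.785114)
  Y <- Y + (h/6)(k1 + 2k2 + 2k3 + k4): p = -0.5550, q = 0.8712, dp/dtau = -0.6072, dq/dtau = -1.3269


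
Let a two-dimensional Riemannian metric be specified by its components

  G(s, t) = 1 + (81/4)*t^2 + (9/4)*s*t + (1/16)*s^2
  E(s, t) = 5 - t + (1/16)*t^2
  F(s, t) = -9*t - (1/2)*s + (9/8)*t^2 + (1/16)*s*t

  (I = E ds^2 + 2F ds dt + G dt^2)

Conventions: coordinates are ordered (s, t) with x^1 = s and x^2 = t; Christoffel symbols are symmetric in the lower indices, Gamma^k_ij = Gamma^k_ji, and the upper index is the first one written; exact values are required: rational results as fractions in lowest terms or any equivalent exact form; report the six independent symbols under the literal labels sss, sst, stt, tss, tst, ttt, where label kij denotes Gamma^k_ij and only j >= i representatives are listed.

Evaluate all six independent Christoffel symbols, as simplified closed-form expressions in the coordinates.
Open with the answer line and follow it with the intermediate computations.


Answer: Gamma_sss = 0, Gamma_sst = (t - 8)/(s^2 + 36*s*t + 325*t^2 - 16*t + 80), Gamma_stt = (18*t - 144)/(s^2 + 36*s*t + 325*t^2 - 16*t + 80), Gamma_tss = 0, Gamma_tst = (s + 18*t)/(s^2 + 36*s*t + 325*t^2 - 16*t + 80), Gamma_ttt = (18*s + 324*t)/(s^2 + 36*s*t + 325*t^2 - 16*t + 80)

E = 5 - t + (1/16)*t^2; F = -9*t - (1/2)*s + (9/8)*t^2 + (1/16)*s*t; G = 1 + (81/4)*t^2 + (9/4)*s*t + (1/16)*s^2
Gamma^k_ij = (1/2) g^{kl} (d_i g_jl + d_j g_il - d_l g_ij), with g^inv = (1/(EG-F^2)) [[G, -F], [-F, E]]
first partials: E_s = 0, E_t = -1 + (1/8)*t, F_s = -1/2 + (1/16)*t, F_t = -9 + (9/4)*t + (1/16)*s, G_s = (9/4)*t + (1/8)*s, G_t = (81/2)*t + (9/4)*s
D = EG - F^2 = 5 - t + (325/16)*t^2 + (9/4)*s*t + (1/16)*s^2
expanded: Gamma^s_ss = (G E_s - 2F F_s + F E_t)/(2D), Gamma^s_st = (G E_t - F G_s)/(2D), Gamma^s_tt = (2G F_t - G G_s - F G_t)/(2D), Gamma^t_ss = (2E F_s - E E_t - F E_s)/(2D), Gamma^t_st = (E G_s - F E_t)/(2D), Gamma^t_tt = (E G_t - 2F F_t + F G_s)/(2D); substitute and cancel common factors


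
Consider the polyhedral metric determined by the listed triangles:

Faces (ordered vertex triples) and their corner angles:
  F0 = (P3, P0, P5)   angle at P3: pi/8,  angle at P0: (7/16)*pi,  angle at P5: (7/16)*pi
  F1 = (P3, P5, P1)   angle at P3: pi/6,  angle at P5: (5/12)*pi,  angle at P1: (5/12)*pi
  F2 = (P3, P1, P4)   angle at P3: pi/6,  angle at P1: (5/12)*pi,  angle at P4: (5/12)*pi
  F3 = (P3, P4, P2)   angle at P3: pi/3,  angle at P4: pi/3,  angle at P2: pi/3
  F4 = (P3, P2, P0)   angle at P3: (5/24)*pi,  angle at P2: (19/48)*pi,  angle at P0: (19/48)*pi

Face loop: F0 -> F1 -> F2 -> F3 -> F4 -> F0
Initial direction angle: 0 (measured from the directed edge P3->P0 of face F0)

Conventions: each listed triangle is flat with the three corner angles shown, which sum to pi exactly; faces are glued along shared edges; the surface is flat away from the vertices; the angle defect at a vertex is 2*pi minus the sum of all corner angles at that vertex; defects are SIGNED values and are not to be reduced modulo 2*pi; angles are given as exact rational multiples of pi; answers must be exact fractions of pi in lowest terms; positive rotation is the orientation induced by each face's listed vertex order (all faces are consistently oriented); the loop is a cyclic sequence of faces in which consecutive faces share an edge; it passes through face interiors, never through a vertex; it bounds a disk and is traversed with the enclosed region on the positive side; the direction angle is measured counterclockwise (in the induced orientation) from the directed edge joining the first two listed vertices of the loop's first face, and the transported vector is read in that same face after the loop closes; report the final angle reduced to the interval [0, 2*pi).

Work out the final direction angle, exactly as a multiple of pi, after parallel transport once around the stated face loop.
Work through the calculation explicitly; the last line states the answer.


enclosed vertex P3: corner angles sum to pi, defect = 2*pi - pi = pi
the rotation equals the total enclosed defect, so the final angle is initial + defects (mod 2*pi)
final angle = 0 + pi = pi (mod 2*pi)

Answer: final direction angle = pi


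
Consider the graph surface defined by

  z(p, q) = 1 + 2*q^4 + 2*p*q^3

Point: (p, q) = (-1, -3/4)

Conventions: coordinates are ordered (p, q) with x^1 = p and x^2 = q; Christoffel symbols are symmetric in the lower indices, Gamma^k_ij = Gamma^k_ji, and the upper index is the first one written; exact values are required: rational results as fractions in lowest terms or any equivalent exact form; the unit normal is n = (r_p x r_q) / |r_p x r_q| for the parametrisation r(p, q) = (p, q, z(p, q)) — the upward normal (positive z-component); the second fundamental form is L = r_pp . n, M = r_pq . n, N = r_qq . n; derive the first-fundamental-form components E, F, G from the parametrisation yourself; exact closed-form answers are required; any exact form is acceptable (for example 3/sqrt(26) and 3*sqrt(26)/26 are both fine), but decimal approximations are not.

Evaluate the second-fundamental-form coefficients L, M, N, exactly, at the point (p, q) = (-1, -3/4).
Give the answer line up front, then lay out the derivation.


Answer: L = 0, M = 108*sqrt(48409)/48409, N = 720*sqrt(48409)/48409

z_p = -27/32, z_q = -27/4, z_pp = 0, z_pq = 27/8, z_qq = 45/2
E = 1753/1024, F = 729/128, G = 745/16; answer radicand W^2 = 48409/1024
unnormalised second-form numerators: l = 0, m = 27/8, n = 45/2; L = l/sqrt(48409/1024), and similarly M = m/sqrt(W^2), N = n/sqrt(W^2)


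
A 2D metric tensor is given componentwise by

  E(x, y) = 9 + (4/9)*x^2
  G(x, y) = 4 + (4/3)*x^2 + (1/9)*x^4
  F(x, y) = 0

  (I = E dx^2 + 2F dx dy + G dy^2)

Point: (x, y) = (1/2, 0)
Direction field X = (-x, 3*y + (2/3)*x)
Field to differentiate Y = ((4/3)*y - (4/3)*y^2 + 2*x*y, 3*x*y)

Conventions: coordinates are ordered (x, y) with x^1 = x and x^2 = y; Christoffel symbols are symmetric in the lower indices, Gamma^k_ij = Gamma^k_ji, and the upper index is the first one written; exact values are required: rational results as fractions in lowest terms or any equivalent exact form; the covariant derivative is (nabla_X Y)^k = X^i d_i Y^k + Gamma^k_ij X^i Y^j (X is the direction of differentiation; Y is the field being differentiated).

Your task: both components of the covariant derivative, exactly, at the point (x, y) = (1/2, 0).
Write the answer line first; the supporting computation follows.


Answer: (nabla_X Y)^x = 7/9, (nabla_X Y)^y = 1/2

E = 82/9, F = 0, G = 625/144 at the point
E_x = 4/9, E_y = 0, F_x = 0, F_y = 0, G_x = 25/18, G_y = 0
EG - F^2 = 25625/648;  g^inv = (648/25625) * [[625/144, 0], [0, 82/9]]
first-kind symbols [ij,l] = (1/2)(d_i g_jl + d_j g_il - d_l g_ij): [xx,x] = E_x/2 = 2/9, [xx,y] = F_x - E_y/2 = 0, [xy,x] = E_y/2 = 0, [xy,y] = G_x/2 = 25/36, [yy,x] = F_y - G_x/2 = -25/36, [yy,y] = G_y/2 = 0
Gamma^x_ij = (G*[ij,x] - F*[ij,y])/(EG - F^2), Gamma^y_ij = (E*[ij,y] - F*[ij,x])/(EG - F^2)
Gamma_xxx = 1/41, Gamma_xxy = 0, Gamma_xyy = -25/328, Gamma_yxx = 0, Gamma_yxy = 4/25, Gamma_yyy = 0
X = (-1/2, 1/3), Y = (0, 0) at the point


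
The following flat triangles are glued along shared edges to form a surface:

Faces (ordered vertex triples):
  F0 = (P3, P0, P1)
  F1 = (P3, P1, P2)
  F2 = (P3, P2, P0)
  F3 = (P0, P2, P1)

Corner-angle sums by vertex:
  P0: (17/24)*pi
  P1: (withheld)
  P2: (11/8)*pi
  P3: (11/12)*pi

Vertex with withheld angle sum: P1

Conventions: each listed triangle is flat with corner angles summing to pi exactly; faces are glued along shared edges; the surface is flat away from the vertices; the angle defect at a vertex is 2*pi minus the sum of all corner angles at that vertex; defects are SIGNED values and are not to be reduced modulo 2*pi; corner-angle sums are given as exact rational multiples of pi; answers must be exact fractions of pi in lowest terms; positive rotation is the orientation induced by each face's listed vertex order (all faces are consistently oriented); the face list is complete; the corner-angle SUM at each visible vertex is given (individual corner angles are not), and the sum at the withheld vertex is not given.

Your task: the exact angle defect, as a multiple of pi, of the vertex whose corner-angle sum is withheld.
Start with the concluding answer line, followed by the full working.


Answer: defect(P1) = pi

V = 4, E = 6, F = 4; chi = V - E + F = 2
Gauss-Bonnet: total defect = 2*pi*chi = 4*pi; visible defects sum to 3*pi


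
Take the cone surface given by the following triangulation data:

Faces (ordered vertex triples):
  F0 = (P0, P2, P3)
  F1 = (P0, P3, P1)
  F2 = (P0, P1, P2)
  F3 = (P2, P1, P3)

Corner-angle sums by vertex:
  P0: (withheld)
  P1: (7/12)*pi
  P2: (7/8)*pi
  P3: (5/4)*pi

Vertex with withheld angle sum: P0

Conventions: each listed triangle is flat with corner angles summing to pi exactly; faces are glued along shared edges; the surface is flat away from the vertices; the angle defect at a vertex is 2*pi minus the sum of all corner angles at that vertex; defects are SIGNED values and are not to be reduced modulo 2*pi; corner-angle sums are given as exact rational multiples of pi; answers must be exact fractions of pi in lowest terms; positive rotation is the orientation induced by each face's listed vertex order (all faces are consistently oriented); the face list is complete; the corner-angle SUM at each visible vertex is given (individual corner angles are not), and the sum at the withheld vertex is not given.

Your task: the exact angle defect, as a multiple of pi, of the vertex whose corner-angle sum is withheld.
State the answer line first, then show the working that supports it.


Answer: defect(P0) = (17/24)*pi

V = 4, E = 6, F = 4; chi = V - E + F = 2
Gauss-Bonnet: total defect = 2*pi*chi = 4*pi; visible defects sum to (79/24)*pi


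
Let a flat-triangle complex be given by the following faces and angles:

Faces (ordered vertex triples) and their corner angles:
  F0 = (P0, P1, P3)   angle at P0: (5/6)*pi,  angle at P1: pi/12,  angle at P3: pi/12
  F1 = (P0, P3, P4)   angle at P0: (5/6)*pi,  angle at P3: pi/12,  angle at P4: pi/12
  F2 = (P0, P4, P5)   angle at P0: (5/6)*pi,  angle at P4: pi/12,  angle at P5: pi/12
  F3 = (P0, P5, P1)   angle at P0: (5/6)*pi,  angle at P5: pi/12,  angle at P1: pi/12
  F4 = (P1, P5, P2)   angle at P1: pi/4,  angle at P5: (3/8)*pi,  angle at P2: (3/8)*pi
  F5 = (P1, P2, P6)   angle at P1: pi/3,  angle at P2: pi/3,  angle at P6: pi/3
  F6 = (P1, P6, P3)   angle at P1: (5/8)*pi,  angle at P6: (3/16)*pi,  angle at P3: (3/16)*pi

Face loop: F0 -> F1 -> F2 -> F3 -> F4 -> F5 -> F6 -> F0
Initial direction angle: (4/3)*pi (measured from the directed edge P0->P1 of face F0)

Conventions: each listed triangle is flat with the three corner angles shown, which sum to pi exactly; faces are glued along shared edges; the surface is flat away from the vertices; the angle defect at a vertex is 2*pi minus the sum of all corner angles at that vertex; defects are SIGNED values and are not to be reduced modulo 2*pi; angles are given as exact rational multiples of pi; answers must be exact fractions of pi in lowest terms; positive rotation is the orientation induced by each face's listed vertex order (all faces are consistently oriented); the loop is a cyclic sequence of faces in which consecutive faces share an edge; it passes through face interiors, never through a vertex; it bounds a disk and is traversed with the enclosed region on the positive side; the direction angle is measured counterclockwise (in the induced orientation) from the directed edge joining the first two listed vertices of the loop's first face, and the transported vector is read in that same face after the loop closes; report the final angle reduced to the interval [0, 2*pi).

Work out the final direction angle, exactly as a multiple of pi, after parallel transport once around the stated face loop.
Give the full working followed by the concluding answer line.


enclosed vertex P0: corner angles sum to (10/3)*pi, defect = 2*pi - (10/3)*pi = (-4/3)*pi
enclosed vertex P1: corner angles sum to (11/8)*pi, defect = 2*pi - (11/8)*pi = (5/8)*pi
the final direction is the initial angle plus the enclosed defects, taken mod 2*pi in the induced orientation
final angle = (4/3)*pi - (17/24)*pi = (5/8)*pi (mod 2*pi)

Answer: final direction angle = (5/8)*pi


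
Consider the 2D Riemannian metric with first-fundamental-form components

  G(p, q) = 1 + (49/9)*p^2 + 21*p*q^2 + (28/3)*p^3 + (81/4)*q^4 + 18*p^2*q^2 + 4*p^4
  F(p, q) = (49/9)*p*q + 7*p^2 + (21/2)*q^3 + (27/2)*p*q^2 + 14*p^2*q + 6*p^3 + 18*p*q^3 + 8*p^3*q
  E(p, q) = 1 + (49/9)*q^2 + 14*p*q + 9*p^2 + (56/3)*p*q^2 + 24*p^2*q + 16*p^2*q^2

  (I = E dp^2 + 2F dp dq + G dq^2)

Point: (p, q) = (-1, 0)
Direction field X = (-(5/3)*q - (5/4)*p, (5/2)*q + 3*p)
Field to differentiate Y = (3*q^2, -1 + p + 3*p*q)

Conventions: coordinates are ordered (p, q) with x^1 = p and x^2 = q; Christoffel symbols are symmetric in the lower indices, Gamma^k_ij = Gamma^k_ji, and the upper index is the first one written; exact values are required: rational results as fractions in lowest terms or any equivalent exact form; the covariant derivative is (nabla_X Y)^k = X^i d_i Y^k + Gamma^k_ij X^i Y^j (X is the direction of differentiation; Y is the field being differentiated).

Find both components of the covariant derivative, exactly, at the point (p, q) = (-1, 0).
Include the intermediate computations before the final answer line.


E = 10, F = 1, G = 10/9 at the point
E_p = -18, E_q = 10, F_p = 4, F_q = 5/9, G_p = 10/9, G_q = 0
EG - F^2 = 91/9;  g^inv = (9/91) * [[10/9, -1], [-1, 10]]
first-kind symbols [ij,l] = (1/2)(d_i g_jl + d_j g_il - d_l g_ij): [pp,p] = E_p/2 = -9, [pp,q] = F_p - E_q/2 = -1, [pq,p] = E_q/2 = 5, [pq,q] = G_p/2 = 5/9, [qq,p] = F_q - G_p/2 = 0, [qq,q] = G_q/2 = 0
Gamma^p_ij = (G*[ij,p] - F*[ij,q])/(EG - F^2), Gamma^q_ij = (E*[ij,q] - F*[ij,p])/(EG - F^2)
Gamma_ppp = -81/91, Gamma_ppq = 45/91, Gamma_pqq = 0, Gamma_qpp = -9/91, Gamma_qpq = 5/91, Gamma_qqq = 0
X = (5/4, -3), Y = (0, -2) at the point

Answer: (nabla_X Y)^p = -225/182, (nabla_X Y)^q = 3681/364


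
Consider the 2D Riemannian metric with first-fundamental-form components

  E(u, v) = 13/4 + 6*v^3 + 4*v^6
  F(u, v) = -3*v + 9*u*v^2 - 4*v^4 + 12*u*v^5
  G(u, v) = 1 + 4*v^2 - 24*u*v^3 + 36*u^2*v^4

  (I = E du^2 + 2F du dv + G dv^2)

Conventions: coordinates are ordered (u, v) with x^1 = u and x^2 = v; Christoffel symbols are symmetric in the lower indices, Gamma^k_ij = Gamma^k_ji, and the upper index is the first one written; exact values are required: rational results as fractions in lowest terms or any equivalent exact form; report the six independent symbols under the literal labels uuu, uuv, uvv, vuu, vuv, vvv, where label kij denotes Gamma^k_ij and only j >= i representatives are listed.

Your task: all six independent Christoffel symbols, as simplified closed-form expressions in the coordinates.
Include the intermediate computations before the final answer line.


E = 13/4 + 6*v^3 + 4*v^6; F = -3*v + 9*u*v^2 - 4*v^4 + 12*u*v^5; G = 1 + 4*v^2 - 24*u*v^3 + 36*u^2*v^4
Gamma^k_ij = (1/2) g^{kl} (d_i g_jl + d_j g_il - d_l g_ij), with g^inv = (1/(EG-F^2)) [[G, -F], [-F, E]]
first partials: E_u = 0, E_v = 18*v^2 + 24*v^5, F_u = 9*v^2 + 12*v^5, F_v = -3 + 18*u*v - 16*v^3 + 60*u*v^4, G_u = -24*v^3 + 72*u*v^4, G_v = 8*v - 72*u*v^2 + 144*u^2*v^3
D = EG - F^2 = 13/4 + 4*v^2 + 6*v^3 - 24*u*v^3 + 4*v^6 + 36*u^2*v^4
expanded: Gamma^u_uu = (G E_u - 2F F_u + F E_v)/(2D), Gamma^u_uv = (G E_v - F G_u)/(2D), Gamma^u_vv = (2G F_v - G G_u - F G_v)/(2D), Gamma^v_uu = (2E F_u - E E_v - F E_u)/(2D), Gamma^v_uv = (E G_u - F E_v)/(2D), Gamma^v_vv = (E G_v - 2F F_v + F G_u)/(2D); substitute and cancel common factors

Answer: Gamma_uuu = 0, Gamma_uuv = (48*v^5 + 36*v^2)/(144*u^2*v^4 - 96*u*v^3 + 16*v^6 + 24*v^3 + 16*v^2 + 13), Gamma_uvv = (96*u*v^4 + 72*u*v - 16*v^3 - 12)/(144*u^2*v^4 - 96*u*v^3 + 16*v^6 + 24*v^3 + 16*v^2 + 13), Gamma_vuu = 0, Gamma_vuv = (144*u*v^4 - 48*v^3)/(144*u^2*v^4 - 96*u*v^3 + 16*v^6 + 24*v^3 + 16*v^2 + 13), Gamma_vvv = (288*u^2*v^3 - 144*u*v^2 + 16*v)/(144*u^2*v^4 - 96*u*v^3 + 16*v^6 + 24*v^3 + 16*v^2 + 13)


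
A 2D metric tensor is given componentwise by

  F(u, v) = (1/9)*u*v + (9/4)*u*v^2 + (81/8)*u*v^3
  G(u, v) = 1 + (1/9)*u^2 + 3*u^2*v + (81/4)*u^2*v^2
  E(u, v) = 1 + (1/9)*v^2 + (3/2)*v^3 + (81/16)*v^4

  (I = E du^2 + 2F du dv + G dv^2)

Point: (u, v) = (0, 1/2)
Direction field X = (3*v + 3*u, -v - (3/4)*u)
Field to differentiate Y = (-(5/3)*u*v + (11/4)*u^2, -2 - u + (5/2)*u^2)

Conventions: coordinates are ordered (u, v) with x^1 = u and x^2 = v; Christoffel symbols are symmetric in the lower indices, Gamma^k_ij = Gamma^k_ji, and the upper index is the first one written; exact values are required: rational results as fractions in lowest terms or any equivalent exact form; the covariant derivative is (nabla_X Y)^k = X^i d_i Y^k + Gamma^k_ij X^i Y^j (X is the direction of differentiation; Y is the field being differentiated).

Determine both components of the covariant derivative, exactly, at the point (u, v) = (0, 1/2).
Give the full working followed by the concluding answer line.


E = 3529/2304, F = 0, G = 1 at the point
E_u = 0, E_v = 1085/288, F_u = 1085/576, F_v = 0, G_u = 0, G_v = 0
EG - F^2 = 3529/2304;  g^inv = (2304/3529) * [[1, 0], [0, 3529/2304]]
first-kind symbols [ij,l] = (1/2)(d_i g_jl + d_j g_il - d_l g_ij): [uu,u] = E_u/2 = 0, [uu,v] = F_u - E_v/2 = 0, [uv,u] = E_v/2 = 1085/576, [uv,v] = G_u/2 = 0, [vv,u] = F_v - G_u/2 = 0, [vv,v] = G_v/2 = 0
Gamma^u_ij = (G*[ij,u] - F*[ij,v])/(EG - F^2), Gamma^v_ij = (E*[ij,v] - F*[ij,u])/(EG - F^2)
Gamma_uuu = 0, Gamma_uuv = 4340/3529, Gamma_uvv = 0, Gamma_vuu = 0, Gamma_vuv = 0, Gamma_vvv = 0
X = (3/2, -1/2), Y = (0, -2) at the point

Answer: (nabla_X Y)^u = -69725/14116, (nabla_X Y)^v = -3/2


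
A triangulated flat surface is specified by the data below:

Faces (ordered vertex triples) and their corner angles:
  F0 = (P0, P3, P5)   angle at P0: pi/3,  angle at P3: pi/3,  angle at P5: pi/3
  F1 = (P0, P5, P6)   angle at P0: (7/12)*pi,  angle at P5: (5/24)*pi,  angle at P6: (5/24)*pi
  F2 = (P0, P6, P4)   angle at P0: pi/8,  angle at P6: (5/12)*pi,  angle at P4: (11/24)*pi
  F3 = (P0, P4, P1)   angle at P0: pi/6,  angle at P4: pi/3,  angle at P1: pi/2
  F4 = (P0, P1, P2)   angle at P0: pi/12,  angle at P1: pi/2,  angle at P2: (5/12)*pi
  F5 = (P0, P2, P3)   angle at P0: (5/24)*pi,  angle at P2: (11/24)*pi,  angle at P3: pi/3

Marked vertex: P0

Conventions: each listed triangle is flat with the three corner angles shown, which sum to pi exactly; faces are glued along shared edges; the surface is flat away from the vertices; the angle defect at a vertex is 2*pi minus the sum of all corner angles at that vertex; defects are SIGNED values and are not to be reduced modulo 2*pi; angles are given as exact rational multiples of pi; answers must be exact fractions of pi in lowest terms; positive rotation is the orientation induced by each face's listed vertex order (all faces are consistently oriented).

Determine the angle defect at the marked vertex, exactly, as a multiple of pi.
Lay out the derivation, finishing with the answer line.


Sum of corner angles at P0: (3/2)*pi
defect = 2*pi - (3/2)*pi

Answer: defect(P0) = pi/2


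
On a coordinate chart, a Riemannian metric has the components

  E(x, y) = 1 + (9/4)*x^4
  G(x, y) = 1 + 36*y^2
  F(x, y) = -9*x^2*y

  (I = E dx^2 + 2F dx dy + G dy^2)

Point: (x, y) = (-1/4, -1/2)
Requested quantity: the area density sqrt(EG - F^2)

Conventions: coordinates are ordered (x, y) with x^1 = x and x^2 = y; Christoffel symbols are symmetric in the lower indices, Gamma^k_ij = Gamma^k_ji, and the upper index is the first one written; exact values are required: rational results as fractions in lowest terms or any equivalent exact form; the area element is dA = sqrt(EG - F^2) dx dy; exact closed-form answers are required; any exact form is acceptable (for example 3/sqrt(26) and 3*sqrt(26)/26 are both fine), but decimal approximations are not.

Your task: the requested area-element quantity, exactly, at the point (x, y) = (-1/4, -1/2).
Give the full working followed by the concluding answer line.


E = 1033/1024, F = 9/32, G = 10; EG - F^2 = 10249/1024

Answer: sqrt(EG - F^2) = sqrt(10249)/32


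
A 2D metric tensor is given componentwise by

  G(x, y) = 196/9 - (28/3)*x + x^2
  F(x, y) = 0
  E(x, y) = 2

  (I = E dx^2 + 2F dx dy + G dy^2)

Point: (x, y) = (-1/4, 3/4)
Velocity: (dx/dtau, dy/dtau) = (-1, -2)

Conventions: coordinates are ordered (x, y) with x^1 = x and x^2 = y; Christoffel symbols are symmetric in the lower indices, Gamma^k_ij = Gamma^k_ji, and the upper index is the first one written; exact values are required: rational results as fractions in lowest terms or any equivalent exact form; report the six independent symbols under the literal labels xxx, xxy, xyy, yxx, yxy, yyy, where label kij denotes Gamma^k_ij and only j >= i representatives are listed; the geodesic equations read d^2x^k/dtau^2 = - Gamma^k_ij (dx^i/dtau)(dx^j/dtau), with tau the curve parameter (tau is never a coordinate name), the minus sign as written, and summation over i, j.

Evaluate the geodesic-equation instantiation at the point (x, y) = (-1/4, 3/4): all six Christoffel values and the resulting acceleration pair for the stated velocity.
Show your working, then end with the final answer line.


E = 2, F = 0, G = 3481/144 at the point
E_x = 0, E_y = 0, F_x = 0, F_y = 0, G_x = -59/6, G_y = 0
EG - F^2 = 3481/72;  g^inv = (72/3481) * [[3481/144, 0], [0, 2]]
first-kind symbols [ij,l] = (1/2)(d_i g_jl + d_j g_il - d_l g_ij): [xx,x] = E_x/2 = 0, [xx,y] = F_x - E_y/2 = 0, [xy,x] = E_y/2 = 0, [xy,y] = G_x/2 = -59/12, [yy,x] = F_y - G_x/2 = 59/12, [yy,y] = G_y/2 = 0
Gamma^x_ij = (G*[ij,x] - F*[ij,y])/(EG - F^2), Gamma^y_ij = (E*[ij,y] - F*[ij,x])/(EG - F^2)
Gamma_xxx = 0, Gamma_xxy = 0, Gamma_xyy = 59/24, Gamma_yxx = 0, Gamma_yxy = -12/59, Gamma_yyy = 0
d^2x/dtau^2 = -(Gamma_xxx*(-1)^2 + 2*Gamma_xxy*(-1)*(-2) + Gamma_xyy*(-2)^2) = -59/6
d^2y/dtau^2 = -(Gamma_yxx*(-1)^2 + 2*Gamma_yxy*(-1)*(-2) + Gamma_yyy*(-2)^2) = 48/59

Answer: Gamma_xxx = 0, Gamma_xxy = 0, Gamma_xyy = 59/24, Gamma_yxx = 0, Gamma_yxy = -12/59, Gamma_yyy = 0; accelerations (d^2x/dtau^2, d^2y/dtau^2) = (-59/6, 48/59)
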